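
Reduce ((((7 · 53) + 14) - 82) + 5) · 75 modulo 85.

65

7 · 53 = 371 ≡ 31 (mod 85)
31 + 14 = 45
45 - 82 = -37 ≡ 48 (mod 85)
48 + 5 = 53
53 · 75 = 3975 ≡ 65 (mod 85)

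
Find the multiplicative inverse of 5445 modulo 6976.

1613

Run the extended Euclidean algorithm:
6976 = 1*5445 + 1531
5445 = 3*1531 + 852
1531 = 1*852 + 679
852 = 1*679 + 173
679 = 3*173 + 160
173 = 1*160 + 13
160 = 12*13 + 4
13 = 3*4 + 1
4 = 4*1 + 0
gcd(5445, 6976) = 1, so the inverse exists.
Back-substitute for 1:
1 = 1*13 − 3*4
  = −3*160 + 37*13
  = 37*173 − 40*160
  = −40*679 + 157*173
  = 157*852 − 197*679
  = −197*1531 + 354*852
  = 354*5445 − 1259*1531
  = −1259*6976 + 1613*5445
So 5445⁻¹ ≡ 1613 (mod 6976).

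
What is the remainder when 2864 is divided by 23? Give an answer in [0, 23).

2864 = 124×23 + 12, so 2864 ≡ 12 (mod 23).

12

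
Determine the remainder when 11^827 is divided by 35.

By square-and-multiply:
827 in binary is 1100111011, i.e. 827 = 512 + 256 + 32 + 16 + 8 + 2 + 1.
11^1 ≡ 11 (mod 35)
11^2 ≡ 11^2 = 121 ≡ 16 (mod 35)
11^4 ≡ 16^2 = 256 ≡ 11 (mod 35)
11^8 ≡ 11^2 = 121 ≡ 16 (mod 35)
11^16 ≡ 16^2 = 256 ≡ 11 (mod 35)
11^32 ≡ 11^2 = 121 ≡ 16 (mod 35)
11^64 ≡ 16^2 = 256 ≡ 11 (mod 35)
11^128 ≡ 11^2 = 121 ≡ 16 (mod 35)
11^256 ≡ 16^2 = 256 ≡ 11 (mod 35)
11^512 ≡ 11^2 = 121 ≡ 16 (mod 35)
11^827 = 11^512 · 11^256 · 11^32 · 11^16 · 11^8 · 11^2 · 11^1 ≡ 16 · 11 · 16 · 11 · 16 · 16 · 11 (mod 35).
Accumulate the product:
16 · 11 = 176 ≡ 1
1 · 16 = 16
16 · 11 = 176 ≡ 1
1 · 16 = 16
16 · 16 = 256 ≡ 11
11 · 11 = 121 ≡ 16

16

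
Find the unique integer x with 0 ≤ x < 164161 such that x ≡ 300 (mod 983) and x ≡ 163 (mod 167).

983⁻¹ mod 167: 983*123 ≡ 1 (mod 167), so 983⁻¹ ≡ 123.
x = 300 + 983*((163 − 300)*123 mod 167) = 300 + 983*16 = 16028.
Check: 16028 mod 983 = 300, 16028 mod 167 = 163. ✓

16028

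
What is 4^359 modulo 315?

79

4^1 ≡ 4 (mod 315)
4^2 ≡ 4^2 = 16 (mod 315)
4^4 ≡ 16^2 = 256 (mod 315)
4^8 ≡ 256^2 = 65536 ≡ 16 (mod 315)
4^16 ≡ 16^2 = 256 (mod 315)
4^32 ≡ 256^2 = 65536 ≡ 16 (mod 315)
4^64 ≡ 16^2 = 256 (mod 315)
4^128 ≡ 256^2 = 65536 ≡ 16 (mod 315)
4^256 ≡ 16^2 = 256 (mod 315)
4^359 = 4^256 × 4^64 × 4^32 × 4^4 × 4^2 × 4^1 ≡ 256 × 256 × 16 × 256 × 16 × 4 (mod 315).
Accumulate the product:
256 × 256 = 65536 ≡ 16
16 × 16 = 256
256 × 256 = 65536 ≡ 16
16 × 16 = 256
256 × 4 = 1024 ≡ 79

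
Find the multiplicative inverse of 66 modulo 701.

Run the extended Euclidean algorithm:
701 = 10·66 + 41
66 = 1·41 + 25
41 = 1·25 + 16
25 = 1·16 + 9
16 = 1·9 + 7
9 = 1·7 + 2
7 = 3·2 + 1
2 = 2·1 + 0
gcd(66, 701) = 1, so the inverse exists.
Bézout: 1 = 29·701 − 308·66.
So 66⁻¹ ≡ −308 ≡ 393 (mod 701).

393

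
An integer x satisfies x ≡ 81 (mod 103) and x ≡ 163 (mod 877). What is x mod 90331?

12441

103⁻¹ mod 877: 103·579 ≡ 1 (mod 877), so 103⁻¹ ≡ 579.
x = 81 + 103·((163 − 81)·579 mod 877) = 81 + 103·120 = 12441.
Check: 12441 mod 103 = 81, 12441 mod 877 = 163. ✓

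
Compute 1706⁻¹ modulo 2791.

2791 = 1·1706 + 1085
1706 = 1·1085 + 621
1085 = 1·621 + 464
621 = 1·464 + 157
464 = 2·157 + 150
157 = 1·150 + 7
150 = 21·7 + 3
7 = 2·3 + 1
3 = 3·1 + 0
gcd(1706, 2791) = 1, so the inverse exists.
Back-substitute for 1:
1 = 1·7 − 2·3
  = −2·150 + 43·7
  = 43·157 − 45·150
  = −45·464 + 133·157
  = 133·621 − 178·464
  = −178·1085 + 311·621
  = 311·1706 − 489·1085
  = −489·2791 + 800·1706
So 1706⁻¹ ≡ 800 (mod 2791).

800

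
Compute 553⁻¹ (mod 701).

611

701 = 1·553 + 148
553 = 3·148 + 109
148 = 1·109 + 39
109 = 2·39 + 31
39 = 1·31 + 8
31 = 3·8 + 7
8 = 1·7 + 1
7 = 7·1 + 0
gcd(553, 701) = 1, so the inverse exists.
Bézout: 1 = 71·701 − 90·553.
So 553⁻¹ ≡ −90 ≡ 611 (mod 701).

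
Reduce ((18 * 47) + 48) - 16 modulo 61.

18 * 47 = 846 ≡ 53 (mod 61)
53 + 48 = 101 ≡ 40 (mod 61)
40 - 16 = 24

24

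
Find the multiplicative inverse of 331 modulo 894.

289

Apply the Euclidean algorithm and back-substitute:
894 = 2×331 + 232
331 = 1×232 + 99
232 = 2×99 + 34
99 = 2×34 + 31
34 = 1×31 + 3
31 = 10×3 + 1
3 = 3×1 + 0
gcd(331, 894) = 1, so the inverse exists.
Bézout: 1 = −107×894 + 289×331.
So 331⁻¹ ≡ 289 (mod 894).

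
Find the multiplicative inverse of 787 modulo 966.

By the extended Euclidean algorithm:
966 = 1×787 + 179
787 = 4×179 + 71
179 = 2×71 + 37
71 = 1×37 + 34
37 = 1×34 + 3
34 = 11×3 + 1
3 = 3×1 + 0
gcd(787, 966) = 1, so the inverse exists.
Bézout: 1 = −255×966 + 313×787.
So 787⁻¹ ≡ 313 (mod 966).

313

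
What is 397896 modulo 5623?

4286

397896 = 70·5623 + 4286, so 397896 ≡ 4286 (mod 5623).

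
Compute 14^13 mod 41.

27

13 in binary is 1101, i.e. 13 = 8 + 4 + 1.
14^1 ≡ 14 (mod 41)
14^2 ≡ 14^2 = 196 ≡ 32 (mod 41)
14^4 ≡ 32^2 = 1024 ≡ 40 (mod 41)
14^8 ≡ 40^2 = 1600 ≡ 1 (mod 41)
14^13 = 14^8 · 14^4 · 14^1 ≡ 1 · 40 · 14 (mod 41).
Accumulate the product:
1 · 40 = 40
40 · 14 = 560 ≡ 27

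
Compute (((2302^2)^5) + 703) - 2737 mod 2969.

898

(2302)^2 ≡ 2508 (mod 2969)
(2508)^5 ≡ 2932 (mod 2969)
2932 + 703 = 3635 ≡ 666 (mod 2969)
666 - 2737 = -2071 ≡ 898 (mod 2969)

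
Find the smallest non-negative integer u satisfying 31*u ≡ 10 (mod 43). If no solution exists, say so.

35

gcd(31, 43) = 1, so a unique solution mod 43 exists.
31⁻¹ ≡ 25 (mod 43).
u ≡ 25*10 ≡ 35 (mod 43).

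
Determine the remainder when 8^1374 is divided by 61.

52

By square-and-multiply:
1374 in binary is 10101011110, i.e. 1374 = 1024 + 256 + 64 + 16 + 8 + 4 + 2.
8^1 ≡ 8 (mod 61)
8^2 ≡ 8^2 = 64 ≡ 3 (mod 61)
8^4 ≡ 3^2 = 9 (mod 61)
8^8 ≡ 9^2 = 81 ≡ 20 (mod 61)
8^16 ≡ 20^2 = 400 ≡ 34 (mod 61)
8^32 ≡ 34^2 = 1156 ≡ 58 (mod 61)
8^64 ≡ 58^2 = 3364 ≡ 9 (mod 61)
8^128 ≡ 9^2 = 81 ≡ 20 (mod 61)
8^256 ≡ 20^2 = 400 ≡ 34 (mod 61)
8^512 ≡ 34^2 = 1156 ≡ 58 (mod 61)
8^1024 ≡ 58^2 = 3364 ≡ 9 (mod 61)
8^1374 = 8^1024 × 8^256 × 8^64 × 8^16 × 8^8 × 8^4 × 8^2 ≡ 9 × 34 × 9 × 34 × 20 × 9 × 3 (mod 61).
Accumulate the product:
9 × 34 = 306 ≡ 1
1 × 9 = 9
9 × 34 = 306 ≡ 1
1 × 20 = 20
20 × 9 = 180 ≡ 58
58 × 3 = 174 ≡ 52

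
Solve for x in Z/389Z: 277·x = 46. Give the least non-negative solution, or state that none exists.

76

gcd(277, 389) = 1, so a unique solution mod 389 exists.
277⁻¹ ≡ 323 (mod 389).
x ≡ 323·46 ≡ 76 (mod 389).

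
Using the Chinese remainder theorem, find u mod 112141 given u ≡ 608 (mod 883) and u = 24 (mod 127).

883⁻¹ mod 127: 883*21 ≡ 1 (mod 127), so 883⁻¹ ≡ 21.
u = 608 + 883*((24 − 608)*21 mod 127) = 608 + 883*55 = 49173.
Check: 49173 mod 883 = 608, 49173 mod 127 = 24. ✓

49173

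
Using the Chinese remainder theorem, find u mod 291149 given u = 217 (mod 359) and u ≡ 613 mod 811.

260133

359⁻¹ mod 811: 359·436 ≡ 1 (mod 811), so 359⁻¹ ≡ 436.
u = 217 + 359·((613 − 217)·436 mod 811) = 217 + 359·724 = 260133.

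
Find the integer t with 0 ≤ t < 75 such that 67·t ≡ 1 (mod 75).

28

75 = 1*67 + 8
67 = 8*8 + 3
8 = 2*3 + 2
3 = 1*2 + 1
2 = 2*1 + 0
gcd(67, 75) = 1, so the inverse exists.
Back-substitute for 1:
1 = 1*3 − 1*2
  = −1*8 + 3*3
  = 3*67 − 25*8
  = −25*75 + 28*67
So 67⁻¹ ≡ 28 (mod 75).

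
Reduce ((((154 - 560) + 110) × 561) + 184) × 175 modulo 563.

117

154 - 560 = -406 ≡ 157 (mod 563)
157 + 110 = 267
267 × 561 = 149787 ≡ 29 (mod 563)
29 + 184 = 213
213 × 175 = 37275 ≡ 117 (mod 563)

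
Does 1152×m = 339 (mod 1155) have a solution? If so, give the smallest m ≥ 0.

gcd(1152, 1155) = 3, and 3 | 339, so solutions exist.
Divide through by 3: 384×m mod 385 = 113.
384⁻¹ ≡ 384 (mod 385).
m ≡ 384×113 ≡ 272 (mod 385).
The smallest non-negative solution is m = 272.

272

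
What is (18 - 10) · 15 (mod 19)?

6

18 - 10 = 8
8 · 15 = 120 ≡ 6 (mod 19)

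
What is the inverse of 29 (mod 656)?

Run the extended Euclidean algorithm:
656 = 22*29 + 18
29 = 1*18 + 11
18 = 1*11 + 7
11 = 1*7 + 4
7 = 1*4 + 3
4 = 1*3 + 1
3 = 3*1 + 0
gcd(29, 656) = 1, so the inverse exists.
Back-substitute for 1:
1 = 1*4 − 1*3
  = −1*7 + 2*4
  = 2*11 − 3*7
  = −3*18 + 5*11
  = 5*29 − 8*18
  = −8*656 + 181*29
So 29⁻¹ ≡ 181 (mod 656).

181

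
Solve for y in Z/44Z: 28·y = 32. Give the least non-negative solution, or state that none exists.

gcd(28, 44) = 4, and 4 | 32, so solutions exist.
Divide through by 4: 7·y ≡ 8 mod 11.
7⁻¹ ≡ 8 (mod 11).
y ≡ 8·8 ≡ 9 (mod 11).
The smallest non-negative solution is y = 9.

9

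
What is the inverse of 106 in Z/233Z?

11

By the extended Euclidean algorithm:
233 = 2·106 + 21
106 = 5·21 + 1
21 = 21·1 + 0
gcd(106, 233) = 1, so the inverse exists.
Back-substitute for 1:
1 = 1·106 − 5·21
  = −5·233 + 11·106
So 106⁻¹ ≡ 11 (mod 233).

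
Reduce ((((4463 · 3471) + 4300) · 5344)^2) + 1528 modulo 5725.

5097

4463 · 3471 = 15491073 ≡ 4948 (mod 5725)
4948 + 4300 = 9248 ≡ 3523 (mod 5725)
3523 · 5344 = 18826912 ≡ 3112 (mod 5725)
(3112)^2 ≡ 3569 (mod 5725)
3569 + 1528 = 5097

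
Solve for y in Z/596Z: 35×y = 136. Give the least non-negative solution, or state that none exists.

gcd(35, 596) = 1, so a unique solution mod 596 exists.
35⁻¹ ≡ 579 (mod 596).
y ≡ 579×136 ≡ 72 (mod 596).

72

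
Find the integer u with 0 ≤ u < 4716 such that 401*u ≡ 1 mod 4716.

By the extended Euclidean algorithm:
4716 = 11*401 + 305
401 = 1*305 + 96
305 = 3*96 + 17
96 = 5*17 + 11
17 = 1*11 + 6
11 = 1*6 + 5
6 = 1*5 + 1
5 = 5*1 + 0
gcd(401, 4716) = 1, so the inverse exists.
Bézout: 1 = 71*4716 − 835*401.
So 401⁻¹ ≡ −835 ≡ 3881 (mod 4716).

3881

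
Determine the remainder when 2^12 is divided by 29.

7

Compute successive squares:
12 in binary is 1100, i.e. 12 = 8 + 4.
2^1 ≡ 2 (mod 29)
2^2 ≡ 2^2 = 4 (mod 29)
2^4 ≡ 4^2 = 16 (mod 29)
2^8 ≡ 16^2 = 256 ≡ 24 (mod 29)
2^12 = 2^8 * 2^4 ≡ 24 * 16 (mod 29).
24 * 16 = 384 ≡ 7 (mod 29).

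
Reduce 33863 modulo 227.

33863 = 149·227 + 40, so 33863 ≡ 40 (mod 227).

40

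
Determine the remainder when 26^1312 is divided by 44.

1312 in binary is 10100100000, i.e. 1312 = 1024 + 256 + 32.
26^1 ≡ 26 (mod 44)
26^2 ≡ 26^2 = 676 ≡ 16 (mod 44)
26^4 ≡ 16^2 = 256 ≡ 36 (mod 44)
26^8 ≡ 36^2 = 1296 ≡ 20 (mod 44)
26^16 ≡ 20^2 = 400 ≡ 4 (mod 44)
26^32 ≡ 4^2 = 16 (mod 44)
26^64 ≡ 16^2 = 256 ≡ 36 (mod 44)
26^128 ≡ 36^2 = 1296 ≡ 20 (mod 44)
26^256 ≡ 20^2 = 400 ≡ 4 (mod 44)
26^512 ≡ 4^2 = 16 (mod 44)
26^1024 ≡ 16^2 = 256 ≡ 36 (mod 44)
26^1312 = 26^1024 · 26^256 · 26^32 ≡ 36 · 4 · 16 (mod 44).
Accumulate the product:
36 · 4 = 144 ≡ 12
12 · 16 = 192 ≡ 16

16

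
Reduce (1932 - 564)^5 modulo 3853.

480

1932 - 564 = 1368
(1368)^5 ≡ 480 (mod 3853)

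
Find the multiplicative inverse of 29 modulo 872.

872 = 30*29 + 2
29 = 14*2 + 1
2 = 2*1 + 0
gcd(29, 872) = 1, so the inverse exists.
Back-substitute for 1:
1 = 1*29 − 14*2
  = −14*872 + 421*29
So 29⁻¹ ≡ 421 (mod 872).

421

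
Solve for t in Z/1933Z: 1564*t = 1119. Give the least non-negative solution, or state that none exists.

437

gcd(1564, 1933) = 1, so a unique solution mod 1933 exists.
1564⁻¹ ≡ 681 (mod 1933).
t ≡ 681*1119 ≡ 437 (mod 1933).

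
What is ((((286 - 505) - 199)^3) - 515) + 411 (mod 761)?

717

286 - 505 = -219 ≡ 542 (mod 761)
542 - 199 = 343
(343)^3 ≡ 60 (mod 761)
60 - 515 = -455 ≡ 306 (mod 761)
306 + 411 = 717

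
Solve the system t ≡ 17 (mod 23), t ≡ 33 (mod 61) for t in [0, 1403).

155

23⁻¹ mod 61: 23×8 ≡ 1 (mod 61), so 23⁻¹ ≡ 8.
t = 17 + 23×((33 − 17)×8 mod 61) = 17 + 23×6 = 155.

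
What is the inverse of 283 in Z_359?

By the extended Euclidean algorithm:
359 = 1·283 + 76
283 = 3·76 + 55
76 = 1·55 + 21
55 = 2·21 + 13
21 = 1·13 + 8
13 = 1·8 + 5
8 = 1·5 + 3
5 = 1·3 + 2
3 = 1·2 + 1
2 = 2·1 + 0
gcd(283, 359) = 1, so the inverse exists.
Bézout: 1 = 108·359 − 137·283.
So 283⁻¹ ≡ −137 ≡ 222 (mod 359).

222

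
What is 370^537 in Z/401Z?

327

370^1 ≡ 370 (mod 401)
370^2 ≡ 370^2 = 136900 ≡ 159 (mod 401)
370^4 ≡ 159^2 = 25281 ≡ 18 (mod 401)
370^8 ≡ 18^2 = 324 (mod 401)
370^16 ≡ 324^2 = 104976 ≡ 315 (mod 401)
370^32 ≡ 315^2 = 99225 ≡ 178 (mod 401)
370^64 ≡ 178^2 = 31684 ≡ 5 (mod 401)
370^128 ≡ 5^2 = 25 (mod 401)
370^256 ≡ 25^2 = 625 ≡ 224 (mod 401)
370^512 ≡ 224^2 = 50176 ≡ 51 (mod 401)
370^537 = 370^512 · 370^16 · 370^8 · 370^1 ≡ 51 · 315 · 324 · 370 (mod 401).
Accumulate the product:
51 · 315 = 16065 ≡ 25
25 · 324 = 8100 ≡ 80
80 · 370 = 29600 ≡ 327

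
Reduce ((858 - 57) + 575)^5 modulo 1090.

858 - 57 = 801
801 + 575 = 1376 ≡ 286 (mod 1090)
(286)^5 ≡ 226 (mod 1090)

226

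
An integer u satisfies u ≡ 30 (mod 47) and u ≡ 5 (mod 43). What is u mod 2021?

47⁻¹ mod 43: 47·11 ≡ 1 (mod 43), so 47⁻¹ ≡ 11.
u = 30 + 47·((5 − 30)·11 mod 43) = 30 + 47·26 = 1252.

1252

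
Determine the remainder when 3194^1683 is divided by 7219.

971

1683 in binary is 11010010011, i.e. 1683 = 1024 + 512 + 128 + 16 + 2 + 1.
3194^1 ≡ 3194 (mod 7219)
3194^2 ≡ 3194^2 = 10201636 ≡ 1189 (mod 7219)
3194^4 ≡ 1189^2 = 1413721 ≡ 6016 (mod 7219)
3194^8 ≡ 6016^2 = 36192256 ≡ 3409 (mod 7219)
3194^16 ≡ 3409^2 = 11621281 ≡ 5910 (mod 7219)
3194^32 ≡ 5910^2 = 34928100 ≡ 2578 (mod 7219)
3194^64 ≡ 2578^2 = 6646084 ≡ 4604 (mod 7219)
3194^128 ≡ 4604^2 = 21196816 ≡ 1832 (mod 7219)
3194^256 ≡ 1832^2 = 3356224 ≡ 6608 (mod 7219)
3194^512 ≡ 6608^2 = 43665664 ≡ 5152 (mod 7219)
3194^1024 ≡ 5152^2 = 26543104 ≡ 6060 (mod 7219)
3194^1683 = 3194^1024 × 3194^512 × 3194^128 × 3194^16 × 3194^2 × 3194^1 ≡ 6060 × 5152 × 1832 × 5910 × 1189 × 3194 (mod 7219).
Accumulate the product:
6060 × 5152 = 31221120 ≡ 6164
6164 × 1832 = 11292448 ≡ 1932
1932 × 5910 = 11418120 ≡ 4881
4881 × 1189 = 5803509 ≡ 6652
6652 × 3194 = 21246488 ≡ 971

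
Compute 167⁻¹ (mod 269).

29

Apply the Euclidean algorithm and back-substitute:
269 = 1×167 + 102
167 = 1×102 + 65
102 = 1×65 + 37
65 = 1×37 + 28
37 = 1×28 + 9
28 = 3×9 + 1
9 = 9×1 + 0
gcd(167, 269) = 1, so the inverse exists.
Bézout: 1 = −18×269 + 29×167.
So 167⁻¹ ≡ 29 (mod 269).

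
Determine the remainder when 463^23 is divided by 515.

157

Compute successive squares:
23 in binary is 10111, i.e. 23 = 16 + 4 + 2 + 1.
463^1 ≡ 463 (mod 515)
463^2 ≡ 463^2 = 214369 ≡ 129 (mod 515)
463^4 ≡ 129^2 = 16641 ≡ 161 (mod 515)
463^8 ≡ 161^2 = 25921 ≡ 171 (mod 515)
463^16 ≡ 171^2 = 29241 ≡ 401 (mod 515)
463^23 = 463^16 * 463^4 * 463^2 * 463^1 ≡ 401 * 161 * 129 * 463 (mod 515).
Accumulate the product:
401 * 161 = 64561 ≡ 186
186 * 129 = 23994 ≡ 304
304 * 463 = 140752 ≡ 157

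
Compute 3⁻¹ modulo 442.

442 = 147×3 + 1
3 = 3×1 + 0
gcd(3, 442) = 1, so the inverse exists.
Bézout: 1 = 1×442 − 147×3.
So 3⁻¹ ≡ −147 ≡ 295 (mod 442).

295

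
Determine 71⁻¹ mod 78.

11

Apply the Euclidean algorithm and back-substitute:
78 = 1×71 + 7
71 = 10×7 + 1
7 = 7×1 + 0
gcd(71, 78) = 1, so the inverse exists.
Bézout: 1 = −10×78 + 11×71.
So 71⁻¹ ≡ 11 (mod 78).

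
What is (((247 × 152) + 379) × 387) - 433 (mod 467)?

293

247 × 152 = 37544 ≡ 184 (mod 467)
184 + 379 = 563 ≡ 96 (mod 467)
96 × 387 = 37152 ≡ 259 (mod 467)
259 - 433 = -174 ≡ 293 (mod 467)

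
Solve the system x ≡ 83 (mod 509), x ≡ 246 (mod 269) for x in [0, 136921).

509⁻¹ mod 269: 509×102 ≡ 1 (mod 269), so 509⁻¹ ≡ 102.
x = 83 + 509×((246 − 83)×102 mod 269) = 83 + 509×217 = 110536.

110536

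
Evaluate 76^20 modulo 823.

322

Compute successive squares:
76^1 ≡ 76 (mod 823)
76^2 ≡ 76^2 = 5776 ≡ 15 (mod 823)
76^4 ≡ 15^2 = 225 (mod 823)
76^8 ≡ 225^2 = 50625 ≡ 422 (mod 823)
76^16 ≡ 422^2 = 178084 ≡ 316 (mod 823)
76^20 = 76^16 × 76^4 ≡ 316 × 225 (mod 823).
316 × 225 = 71100 ≡ 322 (mod 823).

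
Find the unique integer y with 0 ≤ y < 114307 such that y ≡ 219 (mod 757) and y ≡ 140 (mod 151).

27471

757⁻¹ mod 151: 757*76 ≡ 1 (mod 151), so 757⁻¹ ≡ 76.
y = 219 + 757*((140 − 219)*76 mod 151) = 219 + 757*36 = 27471.
Check: 27471 mod 757 = 219, 27471 mod 151 = 140. ✓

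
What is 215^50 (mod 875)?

Using repeated squaring:
50 in binary is 110010, i.e. 50 = 32 + 16 + 2.
215^1 ≡ 215 (mod 875)
215^2 ≡ 215^2 = 46225 ≡ 725 (mod 875)
215^4 ≡ 725^2 = 525625 ≡ 625 (mod 875)
215^8 ≡ 625^2 = 390625 ≡ 375 (mod 875)
215^16 ≡ 375^2 = 140625 ≡ 625 (mod 875)
215^32 ≡ 625^2 = 390625 ≡ 375 (mod 875)
215^50 = 215^32 * 215^16 * 215^2 ≡ 375 * 625 * 725 (mod 875).
Accumulate the product:
375 * 625 = 234375 ≡ 750
750 * 725 = 543750 ≡ 375

375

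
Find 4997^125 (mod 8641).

4997^1 ≡ 4997 (mod 8641)
4997^2 ≡ 4997^2 = 24970009 ≡ 6160 (mod 8641)
4997^4 ≡ 6160^2 = 37945600 ≡ 2969 (mod 8641)
4997^8 ≡ 2969^2 = 8814961 ≡ 1141 (mod 8641)
4997^16 ≡ 1141^2 = 1301881 ≡ 5731 (mod 8641)
4997^32 ≡ 5731^2 = 32844361 ≡ 8561 (mod 8641)
4997^64 ≡ 8561^2 = 73290721 ≡ 6400 (mod 8641)
4997^125 = 4997^64 × 4997^32 × 4997^16 × 4997^8 × 4997^4 × 4997^1 ≡ 6400 × 8561 × 5731 × 1141 × 2969 × 4997 (mod 8641).
Accumulate the product:
6400 × 8561 = 54790400 ≡ 6460
6460 × 5731 = 37022260 ≡ 4216
4216 × 1141 = 4810456 ≡ 6060
6060 × 2969 = 17992140 ≡ 1578
1578 × 4997 = 7885266 ≡ 4674

4674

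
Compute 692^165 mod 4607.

Compute successive squares:
165 in binary is 10100101, i.e. 165 = 128 + 32 + 4 + 1.
692^1 ≡ 692 (mod 4607)
692^2 ≡ 692^2 = 478864 ≡ 4343 (mod 4607)
692^4 ≡ 4343^2 = 18861649 ≡ 591 (mod 4607)
692^8 ≡ 591^2 = 349281 ≡ 3756 (mod 4607)
692^16 ≡ 3756^2 = 14107536 ≡ 902 (mod 4607)
692^32 ≡ 902^2 = 813604 ≡ 2772 (mod 4607)
692^64 ≡ 2772^2 = 7683984 ≡ 4115 (mod 4607)
692^128 ≡ 4115^2 = 16933225 ≡ 2500 (mod 4607)
692^165 = 692^128 * 692^32 * 692^4 * 692^1 ≡ 2500 * 2772 * 591 * 692 (mod 4607).
Accumulate the product:
2500 * 2772 = 6930000 ≡ 1072
1072 * 591 = 633552 ≡ 2393
2393 * 692 = 1655956 ≡ 2043

2043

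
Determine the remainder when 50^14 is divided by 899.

Using repeated squaring:
14 in binary is 1110, i.e. 14 = 8 + 4 + 2.
50^1 ≡ 50 (mod 899)
50^2 ≡ 50^2 = 2500 ≡ 702 (mod 899)
50^4 ≡ 702^2 = 492804 ≡ 152 (mod 899)
50^8 ≡ 152^2 = 23104 ≡ 629 (mod 899)
50^14 = 50^8 × 50^4 × 50^2 ≡ 629 × 152 × 702 (mod 899).
Accumulate the product:
629 × 152 = 95608 ≡ 314
314 × 702 = 220428 ≡ 173

173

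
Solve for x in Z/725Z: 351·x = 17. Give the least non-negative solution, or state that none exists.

692

gcd(351, 725) = 1, so a unique solution mod 725 exists.
351⁻¹ ≡ 126 (mod 725).
x ≡ 126·17 ≡ 692 (mod 725).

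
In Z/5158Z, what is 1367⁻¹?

3777

By the extended Euclidean algorithm:
5158 = 3*1367 + 1057
1367 = 1*1057 + 310
1057 = 3*310 + 127
310 = 2*127 + 56
127 = 2*56 + 15
56 = 3*15 + 11
15 = 1*11 + 4
11 = 2*4 + 3
4 = 1*3 + 1
3 = 3*1 + 0
gcd(1367, 5158) = 1, so the inverse exists.
Back-substitute for 1:
1 = 1*4 − 1*3
  = −1*11 + 3*4
  = 3*15 − 4*11
  = −4*56 + 15*15
  = 15*127 − 34*56
  = −34*310 + 83*127
  = 83*1057 − 283*310
  = −283*1367 + 366*1057
  = 366*5158 − 1381*1367
So 1367⁻¹ ≡ −1381 ≡ 3777 (mod 5158).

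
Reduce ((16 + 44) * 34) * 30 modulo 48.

16 + 44 = 60 ≡ 12 (mod 48)
12 * 34 = 408 ≡ 24 (mod 48)
24 * 30 = 720 ≡ 0 (mod 48)

0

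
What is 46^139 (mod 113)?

Using repeated squaring:
46^1 ≡ 46 (mod 113)
46^2 ≡ 46^2 = 2116 ≡ 82 (mod 113)
46^4 ≡ 82^2 = 6724 ≡ 57 (mod 113)
46^8 ≡ 57^2 = 3249 ≡ 85 (mod 113)
46^16 ≡ 85^2 = 7225 ≡ 106 (mod 113)
46^32 ≡ 106^2 = 11236 ≡ 49 (mod 113)
46^64 ≡ 49^2 = 2401 ≡ 28 (mod 113)
46^128 ≡ 28^2 = 784 ≡ 106 (mod 113)
46^139 = 46^128 · 46^8 · 46^2 · 46^1 ≡ 106 · 85 · 82 · 46 (mod 113).
Accumulate the product:
106 · 85 = 9010 ≡ 83
83 · 82 = 6806 ≡ 26
26 · 46 = 1196 ≡ 66

66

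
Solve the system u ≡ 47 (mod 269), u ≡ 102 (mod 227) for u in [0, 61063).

28023

269⁻¹ mod 227: 269*200 ≡ 1 (mod 227), so 269⁻¹ ≡ 200.
u = 47 + 269*((102 − 47)*200 mod 227) = 47 + 269*104 = 28023.
Check: 28023 mod 269 = 47, 28023 mod 227 = 102. ✓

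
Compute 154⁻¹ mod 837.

712

Apply the Euclidean algorithm and back-substitute:
837 = 5*154 + 67
154 = 2*67 + 20
67 = 3*20 + 7
20 = 2*7 + 6
7 = 1*6 + 1
6 = 6*1 + 0
gcd(154, 837) = 1, so the inverse exists.
Bézout: 1 = 23*837 − 125*154.
So 154⁻¹ ≡ −125 ≡ 712 (mod 837).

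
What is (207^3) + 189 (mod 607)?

448

(207)^3 ≡ 259 (mod 607)
259 + 189 = 448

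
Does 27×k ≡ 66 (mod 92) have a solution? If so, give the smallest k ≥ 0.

gcd(27, 92) = 1, so a unique solution mod 92 exists.
27⁻¹ ≡ 75 (mod 92).
k ≡ 75×66 ≡ 74 (mod 92).

74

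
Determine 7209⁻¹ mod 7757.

3468

7757 = 1×7209 + 548
7209 = 13×548 + 85
548 = 6×85 + 38
85 = 2×38 + 9
38 = 4×9 + 2
9 = 4×2 + 1
2 = 2×1 + 0
gcd(7209, 7757) = 1, so the inverse exists.
Back-substitute for 1:
1 = 1×9 − 4×2
  = −4×38 + 17×9
  = 17×85 − 38×38
  = −38×548 + 245×85
  = 245×7209 − 3223×548
  = −3223×7757 + 3468×7209
So 7209⁻¹ ≡ 3468 (mod 7757).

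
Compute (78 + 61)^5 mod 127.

78 + 61 = 139 ≡ 12 (mod 127)
(12)^5 ≡ 39 (mod 127)

39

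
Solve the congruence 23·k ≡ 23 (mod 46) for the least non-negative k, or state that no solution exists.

1

gcd(23, 46) = 23, and 23 | 23, so solutions exist.
Divide through by 23: 1·k ≡ 1 mod 2.
1⁻¹ ≡ 1 (mod 2).
k ≡ 1·1 ≡ 1 (mod 2).
The smallest non-negative solution is k = 1.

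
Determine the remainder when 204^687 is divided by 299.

Compute successive squares:
687 in binary is 1010101111, i.e. 687 = 512 + 128 + 32 + 8 + 4 + 2 + 1.
204^1 ≡ 204 (mod 299)
204^2 ≡ 204^2 = 41616 ≡ 55 (mod 299)
204^4 ≡ 55^2 = 3025 ≡ 35 (mod 299)
204^8 ≡ 35^2 = 1225 ≡ 29 (mod 299)
204^16 ≡ 29^2 = 841 ≡ 243 (mod 299)
204^32 ≡ 243^2 = 59049 ≡ 146 (mod 299)
204^64 ≡ 146^2 = 21316 ≡ 87 (mod 299)
204^128 ≡ 87^2 = 7569 ≡ 94 (mod 299)
204^256 ≡ 94^2 = 8836 ≡ 165 (mod 299)
204^512 ≡ 165^2 = 27225 ≡ 16 (mod 299)
204^687 = 204^512 * 204^128 * 204^32 * 204^8 * 204^4 * 204^2 * 204^1 ≡ 16 * 94 * 146 * 29 * 35 * 55 * 204 (mod 299).
Accumulate the product:
16 * 94 = 1504 ≡ 9
9 * 146 = 1314 ≡ 118
118 * 29 = 3422 ≡ 133
133 * 35 = 4655 ≡ 170
170 * 55 = 9350 ≡ 81
81 * 204 = 16524 ≡ 79

79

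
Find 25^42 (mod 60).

Compute successive squares:
42 in binary is 101010, i.e. 42 = 32 + 8 + 2.
25^1 ≡ 25 (mod 60)
25^2 ≡ 25^2 = 625 ≡ 25 (mod 60)
25^4 ≡ 25^2 = 625 ≡ 25 (mod 60)
25^8 ≡ 25^2 = 625 ≡ 25 (mod 60)
25^16 ≡ 25^2 = 625 ≡ 25 (mod 60)
25^32 ≡ 25^2 = 625 ≡ 25 (mod 60)
25^42 = 25^32 * 25^8 * 25^2 ≡ 25 * 25 * 25 (mod 60).
Accumulate the product:
25 * 25 = 625 ≡ 25
25 * 25 = 625 ≡ 25

25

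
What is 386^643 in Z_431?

Using repeated squaring:
643 in binary is 1010000011, i.e. 643 = 512 + 128 + 2 + 1.
386^1 ≡ 386 (mod 431)
386^2 ≡ 386^2 = 148996 ≡ 301 (mod 431)
386^4 ≡ 301^2 = 90601 ≡ 91 (mod 431)
386^8 ≡ 91^2 = 8281 ≡ 92 (mod 431)
386^16 ≡ 92^2 = 8464 ≡ 275 (mod 431)
386^32 ≡ 275^2 = 75625 ≡ 200 (mod 431)
386^64 ≡ 200^2 = 40000 ≡ 348 (mod 431)
386^128 ≡ 348^2 = 121104 ≡ 424 (mod 431)
386^256 ≡ 424^2 = 179776 ≡ 49 (mod 431)
386^512 ≡ 49^2 = 2401 ≡ 246 (mod 431)
386^643 = 386^512 · 386^128 · 386^2 · 386^1 ≡ 246 · 424 · 301 · 386 (mod 431).
Accumulate the product:
246 · 424 = 104304 ≡ 2
2 · 301 = 602 ≡ 171
171 · 386 = 66006 ≡ 63

63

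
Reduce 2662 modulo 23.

17

2662 = 115*23 + 17, so 2662 ≡ 17 (mod 23).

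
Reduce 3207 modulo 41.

3207 = 78·41 + 9, so 3207 ≡ 9 (mod 41).

9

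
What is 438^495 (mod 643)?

By square-and-multiply:
495 in binary is 111101111, i.e. 495 = 256 + 128 + 64 + 32 + 8 + 4 + 2 + 1.
438^1 ≡ 438 (mod 643)
438^2 ≡ 438^2 = 191844 ≡ 230 (mod 643)
438^4 ≡ 230^2 = 52900 ≡ 174 (mod 643)
438^8 ≡ 174^2 = 30276 ≡ 55 (mod 643)
438^16 ≡ 55^2 = 3025 ≡ 453 (mod 643)
438^32 ≡ 453^2 = 205209 ≡ 92 (mod 643)
438^64 ≡ 92^2 = 8464 ≡ 105 (mod 643)
438^128 ≡ 105^2 = 11025 ≡ 94 (mod 643)
438^256 ≡ 94^2 = 8836 ≡ 477 (mod 643)
438^495 = 438^256 × 438^128 × 438^64 × 438^32 × 438^8 × 438^4 × 438^2 × 438^1 ≡ 477 × 94 × 105 × 92 × 55 × 174 × 230 × 438 (mod 643).
Accumulate the product:
477 × 94 = 44838 ≡ 471
471 × 105 = 49455 ≡ 587
587 × 92 = 54004 ≡ 635
635 × 55 = 34925 ≡ 203
203 × 174 = 35322 ≡ 600
600 × 230 = 138000 ≡ 398
398 × 438 = 174324 ≡ 71

71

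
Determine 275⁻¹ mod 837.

767

Apply the Euclidean algorithm and back-substitute:
837 = 3·275 + 12
275 = 22·12 + 11
12 = 1·11 + 1
11 = 11·1 + 0
gcd(275, 837) = 1, so the inverse exists.
Back-substitute for 1:
1 = 1·12 − 1·11
  = −1·275 + 23·12
  = 23·837 − 70·275
So 275⁻¹ ≡ −70 ≡ 767 (mod 837).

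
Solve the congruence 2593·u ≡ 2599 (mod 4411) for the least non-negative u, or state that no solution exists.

758

gcd(2593, 4411) = 1, so a unique solution mod 4411 exists.
2593⁻¹ ≡ 3802 (mod 4411).
u ≡ 3802·2599 ≡ 758 (mod 4411).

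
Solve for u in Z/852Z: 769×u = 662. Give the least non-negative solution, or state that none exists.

gcd(769, 852) = 1, so a unique solution mod 852 exists.
769⁻¹ ≡ 349 (mod 852).
u ≡ 349×662 ≡ 146 (mod 852).

146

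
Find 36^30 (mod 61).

1

36^1 ≡ 36 (mod 61)
36^2 ≡ 36^2 = 1296 ≡ 15 (mod 61)
36^4 ≡ 15^2 = 225 ≡ 42 (mod 61)
36^8 ≡ 42^2 = 1764 ≡ 56 (mod 61)
36^16 ≡ 56^2 = 3136 ≡ 25 (mod 61)
36^30 = 36^16 × 36^8 × 36^4 × 36^2 ≡ 25 × 56 × 42 × 15 (mod 61).
Accumulate the product:
25 × 56 = 1400 ≡ 58
58 × 42 = 2436 ≡ 57
57 × 15 = 855 ≡ 1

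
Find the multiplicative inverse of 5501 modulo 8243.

4849

By the extended Euclidean algorithm:
8243 = 1×5501 + 2742
5501 = 2×2742 + 17
2742 = 161×17 + 5
17 = 3×5 + 2
5 = 2×2 + 1
2 = 2×1 + 0
gcd(5501, 8243) = 1, so the inverse exists.
Back-substitute for 1:
1 = 1×5 − 2×2
  = −2×17 + 7×5
  = 7×2742 − 1129×17
  = −1129×5501 + 2265×2742
  = 2265×8243 − 3394×5501
So 5501⁻¹ ≡ −3394 ≡ 4849 (mod 8243).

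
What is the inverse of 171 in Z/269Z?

269 = 1×171 + 98
171 = 1×98 + 73
98 = 1×73 + 25
73 = 2×25 + 23
25 = 1×23 + 2
23 = 11×2 + 1
2 = 2×1 + 0
gcd(171, 269) = 1, so the inverse exists.
Back-substitute for 1:
1 = 1×23 − 11×2
  = −11×25 + 12×23
  = 12×73 − 35×25
  = −35×98 + 47×73
  = 47×171 − 82×98
  = −82×269 + 129×171
So 171⁻¹ ≡ 129 (mod 269).

129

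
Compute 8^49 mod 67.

Using repeated squaring:
49 in binary is 110001, i.e. 49 = 32 + 16 + 1.
8^1 ≡ 8 (mod 67)
8^2 ≡ 8^2 = 64 (mod 67)
8^4 ≡ 64^2 = 4096 ≡ 9 (mod 67)
8^8 ≡ 9^2 = 81 ≡ 14 (mod 67)
8^16 ≡ 14^2 = 196 ≡ 62 (mod 67)
8^32 ≡ 62^2 = 3844 ≡ 25 (mod 67)
8^49 = 8^32 × 8^16 × 8^1 ≡ 25 × 62 × 8 (mod 67).
Accumulate the product:
25 × 62 = 1550 ≡ 9
9 × 8 = 72 ≡ 5

5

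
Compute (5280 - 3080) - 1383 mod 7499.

817

5280 - 3080 = 2200
2200 - 1383 = 817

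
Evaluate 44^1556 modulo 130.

By square-and-multiply:
44^1 ≡ 44 (mod 130)
44^2 ≡ 44^2 = 1936 ≡ 116 (mod 130)
44^4 ≡ 116^2 = 13456 ≡ 66 (mod 130)
44^8 ≡ 66^2 = 4356 ≡ 66 (mod 130)
44^16 ≡ 66^2 = 4356 ≡ 66 (mod 130)
44^32 ≡ 66^2 = 4356 ≡ 66 (mod 130)
44^64 ≡ 66^2 = 4356 ≡ 66 (mod 130)
44^128 ≡ 66^2 = 4356 ≡ 66 (mod 130)
44^256 ≡ 66^2 = 4356 ≡ 66 (mod 130)
44^512 ≡ 66^2 = 4356 ≡ 66 (mod 130)
44^1024 ≡ 66^2 = 4356 ≡ 66 (mod 130)
44^1556 = 44^1024 × 44^512 × 44^16 × 44^4 ≡ 66 × 66 × 66 × 66 (mod 130).
Accumulate the product:
66 × 66 = 4356 ≡ 66
66 × 66 = 4356 ≡ 66
66 × 66 = 4356 ≡ 66

66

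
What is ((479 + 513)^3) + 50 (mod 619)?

479 + 513 = 992 ≡ 373 (mod 619)
(373)^3 ≡ 14 (mod 619)
14 + 50 = 64

64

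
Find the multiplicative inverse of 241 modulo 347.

36

Apply the Euclidean algorithm and back-substitute:
347 = 1·241 + 106
241 = 2·106 + 29
106 = 3·29 + 19
29 = 1·19 + 10
19 = 1·10 + 9
10 = 1·9 + 1
9 = 9·1 + 0
gcd(241, 347) = 1, so the inverse exists.
Bézout: 1 = −25·347 + 36·241.
So 241⁻¹ ≡ 36 (mod 347).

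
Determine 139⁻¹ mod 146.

By the extended Euclidean algorithm:
146 = 1×139 + 7
139 = 19×7 + 6
7 = 1×6 + 1
6 = 6×1 + 0
gcd(139, 146) = 1, so the inverse exists.
Back-substitute for 1:
1 = 1×7 − 1×6
  = −1×139 + 20×7
  = 20×146 − 21×139
So 139⁻¹ ≡ −21 ≡ 125 (mod 146).

125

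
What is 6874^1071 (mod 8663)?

Compute successive squares:
1071 in binary is 10000101111, i.e. 1071 = 1024 + 32 + 8 + 4 + 2 + 1.
6874^1 ≡ 6874 (mod 8663)
6874^2 ≡ 6874^2 = 47251876 ≡ 3874 (mod 8663)
6874^4 ≡ 3874^2 = 15007876 ≡ 3560 (mod 8663)
6874^8 ≡ 3560^2 = 12673600 ≡ 8294 (mod 8663)
6874^16 ≡ 8294^2 = 68790436 ≡ 6216 (mod 8663)
6874^32 ≡ 6216^2 = 38638656 ≡ 1676 (mod 8663)
6874^64 ≡ 1676^2 = 2808976 ≡ 2164 (mod 8663)
6874^128 ≡ 2164^2 = 4682896 ≡ 4876 (mod 8663)
6874^256 ≡ 4876^2 = 23775376 ≡ 4104 (mod 8663)
6874^512 ≡ 4104^2 = 16842816 ≡ 1944 (mod 8663)
6874^1024 ≡ 1944^2 = 3779136 ≡ 2068 (mod 8663)
6874^1071 = 6874^1024 · 6874^32 · 6874^8 · 6874^4 · 6874^2 · 6874^1 ≡ 2068 · 1676 · 8294 · 3560 · 3874 · 6874 (mod 8663).
Accumulate the product:
2068 · 1676 = 3465968 ≡ 768
768 · 8294 = 6369792 ≡ 2487
2487 · 3560 = 8853720 ≡ 134
134 · 3874 = 519116 ≡ 7999
7999 · 6874 = 54985126 ≡ 1065

1065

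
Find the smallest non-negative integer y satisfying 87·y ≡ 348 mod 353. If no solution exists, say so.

4

gcd(87, 353) = 1, so a unique solution mod 353 exists.
87⁻¹ ≡ 211 (mod 353).
y ≡ 211·348 ≡ 4 (mod 353).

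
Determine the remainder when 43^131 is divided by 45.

22

131 in binary is 10000011, i.e. 131 = 128 + 2 + 1.
43^1 ≡ 43 (mod 45)
43^2 ≡ 43^2 = 1849 ≡ 4 (mod 45)
43^4 ≡ 4^2 = 16 (mod 45)
43^8 ≡ 16^2 = 256 ≡ 31 (mod 45)
43^16 ≡ 31^2 = 961 ≡ 16 (mod 45)
43^32 ≡ 16^2 = 256 ≡ 31 (mod 45)
43^64 ≡ 31^2 = 961 ≡ 16 (mod 45)
43^128 ≡ 16^2 = 256 ≡ 31 (mod 45)
43^131 = 43^128 × 43^2 × 43^1 ≡ 31 × 4 × 43 (mod 45).
Accumulate the product:
31 × 4 = 124 ≡ 34
34 × 43 = 1462 ≡ 22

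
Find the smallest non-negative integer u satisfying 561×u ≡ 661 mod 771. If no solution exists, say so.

gcd(561, 771) = 3, and 3 does not divide 661.
So the congruence has no solution.

no solution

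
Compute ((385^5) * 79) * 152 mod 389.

98

(385)^5 ≡ 143 (mod 389)
143 * 79 = 11297 ≡ 16 (mod 389)
16 * 152 = 2432 ≡ 98 (mod 389)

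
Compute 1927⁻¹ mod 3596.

1575

3596 = 1×1927 + 1669
1927 = 1×1669 + 258
1669 = 6×258 + 121
258 = 2×121 + 16
121 = 7×16 + 9
16 = 1×9 + 7
9 = 1×7 + 2
7 = 3×2 + 1
2 = 2×1 + 0
gcd(1927, 3596) = 1, so the inverse exists.
Back-substitute for 1:
1 = 1×7 − 3×2
  = −3×9 + 4×7
  = 4×16 − 7×9
  = −7×121 + 53×16
  = 53×258 − 113×121
  = −113×1669 + 731×258
  = 731×1927 − 844×1669
  = −844×3596 + 1575×1927
So 1927⁻¹ ≡ 1575 (mod 3596).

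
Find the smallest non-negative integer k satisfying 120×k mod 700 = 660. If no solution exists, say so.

23

gcd(120, 700) = 20, and 20 | 660, so solutions exist.
Divide through by 20: 6×k = 33 (mod 35).
6⁻¹ ≡ 6 (mod 35).
k ≡ 6×33 ≡ 23 (mod 35).
The smallest non-negative solution is k = 23.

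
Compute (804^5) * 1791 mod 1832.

984

(804)^5 ≡ 1808 (mod 1832)
1808 * 1791 = 3238128 ≡ 984 (mod 1832)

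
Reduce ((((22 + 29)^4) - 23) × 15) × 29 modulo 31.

22 + 29 = 51 ≡ 20 (mod 31)
(20)^4 ≡ 9 (mod 31)
9 - 23 = -14 ≡ 17 (mod 31)
17 × 15 = 255 ≡ 7 (mod 31)
7 × 29 = 203 ≡ 17 (mod 31)

17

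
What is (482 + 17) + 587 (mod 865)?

482 + 17 = 499
499 + 587 = 1086 ≡ 221 (mod 865)

221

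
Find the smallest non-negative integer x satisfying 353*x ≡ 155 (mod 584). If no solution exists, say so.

419

gcd(353, 584) = 1, so a unique solution mod 584 exists.
353⁻¹ ≡ 225 (mod 584).
x ≡ 225*155 ≡ 419 (mod 584).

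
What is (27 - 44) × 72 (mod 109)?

27 - 44 = -17 ≡ 92 (mod 109)
92 × 72 = 6624 ≡ 84 (mod 109)

84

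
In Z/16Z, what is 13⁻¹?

5

Run the extended Euclidean algorithm:
16 = 1·13 + 3
13 = 4·3 + 1
3 = 3·1 + 0
gcd(13, 16) = 1, so the inverse exists.
Back-substitute for 1:
1 = 1·13 − 4·3
  = −4·16 + 5·13
So 13⁻¹ ≡ 5 (mod 16).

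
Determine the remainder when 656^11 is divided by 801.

Compute successive squares:
656^1 ≡ 656 (mod 801)
656^2 ≡ 656^2 = 430336 ≡ 199 (mod 801)
656^4 ≡ 199^2 = 39601 ≡ 352 (mod 801)
656^8 ≡ 352^2 = 123904 ≡ 550 (mod 801)
656^11 = 656^8 · 656^2 · 656^1 ≡ 550 · 199 · 656 (mod 801).
Accumulate the product:
550 · 199 = 109450 ≡ 514
514 · 656 = 337184 ≡ 764

764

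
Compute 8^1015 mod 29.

Compute successive squares:
8^1 ≡ 8 (mod 29)
8^2 ≡ 8^2 = 64 ≡ 6 (mod 29)
8^4 ≡ 6^2 = 36 ≡ 7 (mod 29)
8^8 ≡ 7^2 = 49 ≡ 20 (mod 29)
8^16 ≡ 20^2 = 400 ≡ 23 (mod 29)
8^32 ≡ 23^2 = 529 ≡ 7 (mod 29)
8^64 ≡ 7^2 = 49 ≡ 20 (mod 29)
8^128 ≡ 20^2 = 400 ≡ 23 (mod 29)
8^256 ≡ 23^2 = 529 ≡ 7 (mod 29)
8^512 ≡ 7^2 = 49 ≡ 20 (mod 29)
8^1015 = 8^512 × 8^256 × 8^128 × 8^64 × 8^32 × 8^16 × 8^4 × 8^2 × 8^1 ≡ 20 × 7 × 23 × 20 × 7 × 23 × 7 × 6 × 8 (mod 29).
Accumulate the product:
20 × 7 = 140 ≡ 24
24 × 23 = 552 ≡ 1
1 × 20 = 20
20 × 7 = 140 ≡ 24
24 × 23 = 552 ≡ 1
1 × 7 = 7
7 × 6 = 42 ≡ 13
13 × 8 = 104 ≡ 17

17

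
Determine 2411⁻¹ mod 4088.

1643

4088 = 1×2411 + 1677
2411 = 1×1677 + 734
1677 = 2×734 + 209
734 = 3×209 + 107
209 = 1×107 + 102
107 = 1×102 + 5
102 = 20×5 + 2
5 = 2×2 + 1
2 = 2×1 + 0
gcd(2411, 4088) = 1, so the inverse exists.
Back-substitute for 1:
1 = 1×5 − 2×2
  = −2×102 + 41×5
  = 41×107 − 43×102
  = −43×209 + 84×107
  = 84×734 − 295×209
  = −295×1677 + 674×734
  = 674×2411 − 969×1677
  = −969×4088 + 1643×2411
So 2411⁻¹ ≡ 1643 (mod 4088).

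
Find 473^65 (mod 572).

473

473^1 ≡ 473 (mod 572)
473^2 ≡ 473^2 = 223729 ≡ 77 (mod 572)
473^4 ≡ 77^2 = 5929 ≡ 209 (mod 572)
473^8 ≡ 209^2 = 43681 ≡ 209 (mod 572)
473^16 ≡ 209^2 = 43681 ≡ 209 (mod 572)
473^32 ≡ 209^2 = 43681 ≡ 209 (mod 572)
473^64 ≡ 209^2 = 43681 ≡ 209 (mod 572)
473^65 = 473^64 * 473^1 ≡ 209 * 473 (mod 572).
209 * 473 = 98857 ≡ 473 (mod 572).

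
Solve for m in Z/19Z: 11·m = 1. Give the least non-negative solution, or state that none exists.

7

gcd(11, 19) = 1, so a unique solution mod 19 exists.
11⁻¹ ≡ 7 (mod 19).
m ≡ 7·1 ≡ 7 (mod 19).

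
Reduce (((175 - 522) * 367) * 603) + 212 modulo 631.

203

175 - 522 = -347 ≡ 284 (mod 631)
284 * 367 = 104228 ≡ 113 (mod 631)
113 * 603 = 68139 ≡ 622 (mod 631)
622 + 212 = 834 ≡ 203 (mod 631)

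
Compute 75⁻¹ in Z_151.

149

By the extended Euclidean algorithm:
151 = 2*75 + 1
75 = 75*1 + 0
gcd(75, 151) = 1, so the inverse exists.
Back-substitute for 1:
1 = 1*151 − 2*75
So 75⁻¹ ≡ −2 ≡ 149 (mod 151).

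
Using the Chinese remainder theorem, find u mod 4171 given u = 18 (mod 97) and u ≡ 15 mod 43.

97⁻¹ mod 43: 97·4 ≡ 1 (mod 43), so 97⁻¹ ≡ 4.
u = 18 + 97·((15 − 18)·4 mod 43) = 18 + 97·31 = 3025.
Check: 3025 mod 97 = 18, 3025 mod 43 = 15. ✓

3025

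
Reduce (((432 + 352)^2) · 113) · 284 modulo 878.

764

432 + 352 = 784
(784)^2 ≡ 56 (mod 878)
56 · 113 = 6328 ≡ 182 (mod 878)
182 · 284 = 51688 ≡ 764 (mod 878)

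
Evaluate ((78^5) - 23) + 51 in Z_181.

137

(78)^5 ≡ 109 (mod 181)
109 - 23 = 86
86 + 51 = 137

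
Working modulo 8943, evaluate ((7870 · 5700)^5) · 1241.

2532

7870 · 5700 = 44859000 ≡ 912 (mod 8943)
(912)^5 ≡ 4542 (mod 8943)
4542 · 1241 = 5636622 ≡ 2532 (mod 8943)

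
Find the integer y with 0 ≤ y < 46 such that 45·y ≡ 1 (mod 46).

45

Apply the Euclidean algorithm and back-substitute:
46 = 1×45 + 1
45 = 45×1 + 0
gcd(45, 46) = 1, so the inverse exists.
Back-substitute for 1:
1 = 1×46 − 1×45
So 45⁻¹ ≡ −1 ≡ 45 (mod 46).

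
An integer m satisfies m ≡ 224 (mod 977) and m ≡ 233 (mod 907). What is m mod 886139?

38327

977⁻¹ mod 907: 977×609 ≡ 1 (mod 907), so 977⁻¹ ≡ 609.
m = 224 + 977×((233 − 224)×609 mod 907) = 224 + 977×39 = 38327.
Check: 38327 mod 977 = 224, 38327 mod 907 = 233. ✓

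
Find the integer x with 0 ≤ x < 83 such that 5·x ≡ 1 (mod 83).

Apply the Euclidean algorithm and back-substitute:
83 = 16·5 + 3
5 = 1·3 + 2
3 = 1·2 + 1
2 = 2·1 + 0
gcd(5, 83) = 1, so the inverse exists.
Bézout: 1 = 2·83 − 33·5.
So 5⁻¹ ≡ −33 ≡ 50 (mod 83).

50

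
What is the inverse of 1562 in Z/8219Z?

2110

Apply the Euclidean algorithm and back-substitute:
8219 = 5*1562 + 409
1562 = 3*409 + 335
409 = 1*335 + 74
335 = 4*74 + 39
74 = 1*39 + 35
39 = 1*35 + 4
35 = 8*4 + 3
4 = 1*3 + 1
3 = 3*1 + 0
gcd(1562, 8219) = 1, so the inverse exists.
Back-substitute for 1:
1 = 1*4 − 1*3
  = −1*35 + 9*4
  = 9*39 − 10*35
  = −10*74 + 19*39
  = 19*335 − 86*74
  = −86*409 + 105*335
  = 105*1562 − 401*409
  = −401*8219 + 2110*1562
So 1562⁻¹ ≡ 2110 (mod 8219).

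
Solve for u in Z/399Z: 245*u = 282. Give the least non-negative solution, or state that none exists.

gcd(245, 399) = 7, and 7 does not divide 282.
So the congruence has no solution.

no solution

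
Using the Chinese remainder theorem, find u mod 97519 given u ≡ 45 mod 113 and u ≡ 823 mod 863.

113⁻¹ mod 863: 113*779 ≡ 1 (mod 863), so 113⁻¹ ≡ 779.
u = 45 + 113*((823 − 45)*779 mod 863) = 45 + 113*236 = 26713.
Check: 26713 mod 113 = 45, 26713 mod 863 = 823. ✓

26713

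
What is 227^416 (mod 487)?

116

Compute successive squares:
416 in binary is 110100000, i.e. 416 = 256 + 128 + 32.
227^1 ≡ 227 (mod 487)
227^2 ≡ 227^2 = 51529 ≡ 394 (mod 487)
227^4 ≡ 394^2 = 155236 ≡ 370 (mod 487)
227^8 ≡ 370^2 = 136900 ≡ 53 (mod 487)
227^16 ≡ 53^2 = 2809 ≡ 374 (mod 487)
227^32 ≡ 374^2 = 139876 ≡ 107 (mod 487)
227^64 ≡ 107^2 = 11449 ≡ 248 (mod 487)
227^128 ≡ 248^2 = 61504 ≡ 142 (mod 487)
227^256 ≡ 142^2 = 20164 ≡ 197 (mod 487)
227^416 = 227^256 * 227^128 * 227^32 ≡ 197 * 142 * 107 (mod 487).
Accumulate the product:
197 * 142 = 27974 ≡ 215
215 * 107 = 23005 ≡ 116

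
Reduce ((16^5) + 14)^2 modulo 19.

1

(16)^5 ≡ 4 (mod 19)
4 + 14 = 18
(18)^2 ≡ 1 (mod 19)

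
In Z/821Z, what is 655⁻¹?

Apply the Euclidean algorithm and back-substitute:
821 = 1×655 + 166
655 = 3×166 + 157
166 = 1×157 + 9
157 = 17×9 + 4
9 = 2×4 + 1
4 = 4×1 + 0
gcd(655, 821) = 1, so the inverse exists.
Back-substitute for 1:
1 = 1×9 − 2×4
  = −2×157 + 35×9
  = 35×166 − 37×157
  = −37×655 + 146×166
  = 146×821 − 183×655
So 655⁻¹ ≡ −183 ≡ 638 (mod 821).

638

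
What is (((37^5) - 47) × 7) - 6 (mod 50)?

14

(37)^5 ≡ 7 (mod 50)
7 - 47 = -40 ≡ 10 (mod 50)
10 × 7 = 70 ≡ 20 (mod 50)
20 - 6 = 14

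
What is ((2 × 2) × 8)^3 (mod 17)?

9

2 × 2 = 4
4 × 8 = 32 ≡ 15 (mod 17)
(15)^3 ≡ 9 (mod 17)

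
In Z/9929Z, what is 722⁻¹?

8265

9929 = 13×722 + 543
722 = 1×543 + 179
543 = 3×179 + 6
179 = 29×6 + 5
6 = 1×5 + 1
5 = 5×1 + 0
gcd(722, 9929) = 1, so the inverse exists.
Back-substitute for 1:
1 = 1×6 − 1×5
  = −1×179 + 30×6
  = 30×543 − 91×179
  = −91×722 + 121×543
  = 121×9929 − 1664×722
So 722⁻¹ ≡ −1664 ≡ 8265 (mod 9929).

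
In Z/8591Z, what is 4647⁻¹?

5487

8591 = 1·4647 + 3944
4647 = 1·3944 + 703
3944 = 5·703 + 429
703 = 1·429 + 274
429 = 1·274 + 155
274 = 1·155 + 119
155 = 1·119 + 36
119 = 3·36 + 11
36 = 3·11 + 3
11 = 3·3 + 2
3 = 1·2 + 1
2 = 2·1 + 0
gcd(4647, 8591) = 1, so the inverse exists.
Back-substitute for 1:
1 = 1·3 − 1·2
  = −1·11 + 4·3
  = 4·36 − 13·11
  = −13·119 + 43·36
  = 43·155 − 56·119
  = −56·274 + 99·155
  = 99·429 − 155·274
  = −155·703 + 254·429
  = 254·3944 − 1425·703
  = −1425·4647 + 1679·3944
  = 1679·8591 − 3104·4647
So 4647⁻¹ ≡ −3104 ≡ 5487 (mod 8591).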